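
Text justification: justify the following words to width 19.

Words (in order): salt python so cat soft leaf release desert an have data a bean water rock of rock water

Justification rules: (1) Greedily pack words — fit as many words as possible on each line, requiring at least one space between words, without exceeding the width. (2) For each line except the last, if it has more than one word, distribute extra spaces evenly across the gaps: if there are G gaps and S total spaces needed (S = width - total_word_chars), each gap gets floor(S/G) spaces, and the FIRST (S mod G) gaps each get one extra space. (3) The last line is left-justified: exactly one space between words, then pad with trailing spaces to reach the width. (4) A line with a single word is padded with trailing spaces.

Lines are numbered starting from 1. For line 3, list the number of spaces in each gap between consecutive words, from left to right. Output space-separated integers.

Line 1: ['salt', 'python', 'so', 'cat'] (min_width=18, slack=1)
Line 2: ['soft', 'leaf', 'release'] (min_width=17, slack=2)
Line 3: ['desert', 'an', 'have', 'data'] (min_width=19, slack=0)
Line 4: ['a', 'bean', 'water', 'rock'] (min_width=17, slack=2)
Line 5: ['of', 'rock', 'water'] (min_width=13, slack=6)

Answer: 1 1 1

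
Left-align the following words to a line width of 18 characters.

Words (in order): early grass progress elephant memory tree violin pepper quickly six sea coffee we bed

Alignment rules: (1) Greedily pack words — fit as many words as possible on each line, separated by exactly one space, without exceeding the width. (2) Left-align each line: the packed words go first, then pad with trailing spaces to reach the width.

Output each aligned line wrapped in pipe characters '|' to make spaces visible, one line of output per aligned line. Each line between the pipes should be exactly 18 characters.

Line 1: ['early', 'grass'] (min_width=11, slack=7)
Line 2: ['progress', 'elephant'] (min_width=17, slack=1)
Line 3: ['memory', 'tree', 'violin'] (min_width=18, slack=0)
Line 4: ['pepper', 'quickly', 'six'] (min_width=18, slack=0)
Line 5: ['sea', 'coffee', 'we', 'bed'] (min_width=17, slack=1)

Answer: |early grass       |
|progress elephant |
|memory tree violin|
|pepper quickly six|
|sea coffee we bed |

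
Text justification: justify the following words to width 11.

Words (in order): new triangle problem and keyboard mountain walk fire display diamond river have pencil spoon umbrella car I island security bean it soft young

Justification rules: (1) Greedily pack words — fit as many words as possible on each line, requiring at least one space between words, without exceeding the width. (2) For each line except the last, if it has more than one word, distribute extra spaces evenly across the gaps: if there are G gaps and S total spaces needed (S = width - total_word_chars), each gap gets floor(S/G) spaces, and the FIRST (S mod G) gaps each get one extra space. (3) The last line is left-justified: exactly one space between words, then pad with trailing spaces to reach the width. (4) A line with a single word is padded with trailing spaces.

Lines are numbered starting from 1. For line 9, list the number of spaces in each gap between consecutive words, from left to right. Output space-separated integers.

Answer: 2

Derivation:
Line 1: ['new'] (min_width=3, slack=8)
Line 2: ['triangle'] (min_width=8, slack=3)
Line 3: ['problem', 'and'] (min_width=11, slack=0)
Line 4: ['keyboard'] (min_width=8, slack=3)
Line 5: ['mountain'] (min_width=8, slack=3)
Line 6: ['walk', 'fire'] (min_width=9, slack=2)
Line 7: ['display'] (min_width=7, slack=4)
Line 8: ['diamond'] (min_width=7, slack=4)
Line 9: ['river', 'have'] (min_width=10, slack=1)
Line 10: ['pencil'] (min_width=6, slack=5)
Line 11: ['spoon'] (min_width=5, slack=6)
Line 12: ['umbrella'] (min_width=8, slack=3)
Line 13: ['car', 'I'] (min_width=5, slack=6)
Line 14: ['island'] (min_width=6, slack=5)
Line 15: ['security'] (min_width=8, slack=3)
Line 16: ['bean', 'it'] (min_width=7, slack=4)
Line 17: ['soft', 'young'] (min_width=10, slack=1)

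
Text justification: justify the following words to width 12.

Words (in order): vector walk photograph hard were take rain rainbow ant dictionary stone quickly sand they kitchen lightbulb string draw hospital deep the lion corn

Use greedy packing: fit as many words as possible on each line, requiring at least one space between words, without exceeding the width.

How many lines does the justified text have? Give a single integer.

Answer: 14

Derivation:
Line 1: ['vector', 'walk'] (min_width=11, slack=1)
Line 2: ['photograph'] (min_width=10, slack=2)
Line 3: ['hard', 'were'] (min_width=9, slack=3)
Line 4: ['take', 'rain'] (min_width=9, slack=3)
Line 5: ['rainbow', 'ant'] (min_width=11, slack=1)
Line 6: ['dictionary'] (min_width=10, slack=2)
Line 7: ['stone'] (min_width=5, slack=7)
Line 8: ['quickly', 'sand'] (min_width=12, slack=0)
Line 9: ['they', 'kitchen'] (min_width=12, slack=0)
Line 10: ['lightbulb'] (min_width=9, slack=3)
Line 11: ['string', 'draw'] (min_width=11, slack=1)
Line 12: ['hospital'] (min_width=8, slack=4)
Line 13: ['deep', 'the'] (min_width=8, slack=4)
Line 14: ['lion', 'corn'] (min_width=9, slack=3)
Total lines: 14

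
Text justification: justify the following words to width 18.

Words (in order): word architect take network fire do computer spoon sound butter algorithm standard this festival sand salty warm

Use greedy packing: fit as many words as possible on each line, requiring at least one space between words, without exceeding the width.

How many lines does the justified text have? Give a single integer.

Answer: 7

Derivation:
Line 1: ['word', 'architect'] (min_width=14, slack=4)
Line 2: ['take', 'network', 'fire'] (min_width=17, slack=1)
Line 3: ['do', 'computer', 'spoon'] (min_width=17, slack=1)
Line 4: ['sound', 'butter'] (min_width=12, slack=6)
Line 5: ['algorithm', 'standard'] (min_width=18, slack=0)
Line 6: ['this', 'festival', 'sand'] (min_width=18, slack=0)
Line 7: ['salty', 'warm'] (min_width=10, slack=8)
Total lines: 7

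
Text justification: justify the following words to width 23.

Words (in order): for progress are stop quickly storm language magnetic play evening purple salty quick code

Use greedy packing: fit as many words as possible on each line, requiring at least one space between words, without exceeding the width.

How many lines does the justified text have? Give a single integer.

Answer: 4

Derivation:
Line 1: ['for', 'progress', 'are', 'stop'] (min_width=21, slack=2)
Line 2: ['quickly', 'storm', 'language'] (min_width=22, slack=1)
Line 3: ['magnetic', 'play', 'evening'] (min_width=21, slack=2)
Line 4: ['purple', 'salty', 'quick', 'code'] (min_width=23, slack=0)
Total lines: 4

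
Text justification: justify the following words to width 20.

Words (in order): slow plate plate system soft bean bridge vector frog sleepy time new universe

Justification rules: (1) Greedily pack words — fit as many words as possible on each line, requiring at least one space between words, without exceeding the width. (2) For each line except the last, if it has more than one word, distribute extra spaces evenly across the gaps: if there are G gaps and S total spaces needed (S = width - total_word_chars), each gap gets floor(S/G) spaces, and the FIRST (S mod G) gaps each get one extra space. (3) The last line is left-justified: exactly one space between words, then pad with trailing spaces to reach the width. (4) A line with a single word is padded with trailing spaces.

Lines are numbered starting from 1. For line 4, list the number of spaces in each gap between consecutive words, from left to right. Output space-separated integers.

Line 1: ['slow', 'plate', 'plate'] (min_width=16, slack=4)
Line 2: ['system', 'soft', 'bean'] (min_width=16, slack=4)
Line 3: ['bridge', 'vector', 'frog'] (min_width=18, slack=2)
Line 4: ['sleepy', 'time', 'new'] (min_width=15, slack=5)
Line 5: ['universe'] (min_width=8, slack=12)

Answer: 4 3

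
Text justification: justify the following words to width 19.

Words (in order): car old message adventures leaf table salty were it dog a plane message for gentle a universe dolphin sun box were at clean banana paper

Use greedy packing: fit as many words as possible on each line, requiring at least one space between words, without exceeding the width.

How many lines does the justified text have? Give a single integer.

Line 1: ['car', 'old', 'message'] (min_width=15, slack=4)
Line 2: ['adventures', 'leaf'] (min_width=15, slack=4)
Line 3: ['table', 'salty', 'were', 'it'] (min_width=19, slack=0)
Line 4: ['dog', 'a', 'plane', 'message'] (min_width=19, slack=0)
Line 5: ['for', 'gentle', 'a'] (min_width=12, slack=7)
Line 6: ['universe', 'dolphin'] (min_width=16, slack=3)
Line 7: ['sun', 'box', 'were', 'at'] (min_width=15, slack=4)
Line 8: ['clean', 'banana', 'paper'] (min_width=18, slack=1)
Total lines: 8

Answer: 8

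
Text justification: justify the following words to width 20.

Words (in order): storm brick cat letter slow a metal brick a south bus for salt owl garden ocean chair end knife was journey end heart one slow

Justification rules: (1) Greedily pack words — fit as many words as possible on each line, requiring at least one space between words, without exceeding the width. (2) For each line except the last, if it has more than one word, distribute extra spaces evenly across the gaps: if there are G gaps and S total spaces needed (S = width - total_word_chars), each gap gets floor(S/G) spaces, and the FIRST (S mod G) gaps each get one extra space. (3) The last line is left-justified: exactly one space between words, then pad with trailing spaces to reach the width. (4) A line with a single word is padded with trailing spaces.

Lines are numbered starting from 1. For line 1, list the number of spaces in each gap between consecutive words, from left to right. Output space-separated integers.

Line 1: ['storm', 'brick', 'cat'] (min_width=15, slack=5)
Line 2: ['letter', 'slow', 'a', 'metal'] (min_width=19, slack=1)
Line 3: ['brick', 'a', 'south', 'bus'] (min_width=17, slack=3)
Line 4: ['for', 'salt', 'owl', 'garden'] (min_width=19, slack=1)
Line 5: ['ocean', 'chair', 'end'] (min_width=15, slack=5)
Line 6: ['knife', 'was', 'journey'] (min_width=17, slack=3)
Line 7: ['end', 'heart', 'one', 'slow'] (min_width=18, slack=2)

Answer: 4 3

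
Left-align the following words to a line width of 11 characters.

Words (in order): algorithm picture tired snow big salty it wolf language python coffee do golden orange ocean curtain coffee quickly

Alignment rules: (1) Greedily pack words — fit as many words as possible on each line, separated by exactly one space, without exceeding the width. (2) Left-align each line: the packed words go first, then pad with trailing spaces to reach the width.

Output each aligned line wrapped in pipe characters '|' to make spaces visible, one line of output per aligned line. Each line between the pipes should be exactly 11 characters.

Line 1: ['algorithm'] (min_width=9, slack=2)
Line 2: ['picture'] (min_width=7, slack=4)
Line 3: ['tired', 'snow'] (min_width=10, slack=1)
Line 4: ['big', 'salty'] (min_width=9, slack=2)
Line 5: ['it', 'wolf'] (min_width=7, slack=4)
Line 6: ['language'] (min_width=8, slack=3)
Line 7: ['python'] (min_width=6, slack=5)
Line 8: ['coffee', 'do'] (min_width=9, slack=2)
Line 9: ['golden'] (min_width=6, slack=5)
Line 10: ['orange'] (min_width=6, slack=5)
Line 11: ['ocean'] (min_width=5, slack=6)
Line 12: ['curtain'] (min_width=7, slack=4)
Line 13: ['coffee'] (min_width=6, slack=5)
Line 14: ['quickly'] (min_width=7, slack=4)

Answer: |algorithm  |
|picture    |
|tired snow |
|big salty  |
|it wolf    |
|language   |
|python     |
|coffee do  |
|golden     |
|orange     |
|ocean      |
|curtain    |
|coffee     |
|quickly    |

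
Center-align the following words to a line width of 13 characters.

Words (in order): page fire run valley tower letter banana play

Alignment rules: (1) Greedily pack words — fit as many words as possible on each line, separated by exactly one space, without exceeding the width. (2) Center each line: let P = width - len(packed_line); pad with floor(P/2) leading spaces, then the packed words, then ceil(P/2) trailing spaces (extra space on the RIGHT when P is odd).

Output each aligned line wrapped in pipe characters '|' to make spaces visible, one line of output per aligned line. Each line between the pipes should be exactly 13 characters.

Answer: |page fire run|
|valley tower |
|letter banana|
|    play     |

Derivation:
Line 1: ['page', 'fire', 'run'] (min_width=13, slack=0)
Line 2: ['valley', 'tower'] (min_width=12, slack=1)
Line 3: ['letter', 'banana'] (min_width=13, slack=0)
Line 4: ['play'] (min_width=4, slack=9)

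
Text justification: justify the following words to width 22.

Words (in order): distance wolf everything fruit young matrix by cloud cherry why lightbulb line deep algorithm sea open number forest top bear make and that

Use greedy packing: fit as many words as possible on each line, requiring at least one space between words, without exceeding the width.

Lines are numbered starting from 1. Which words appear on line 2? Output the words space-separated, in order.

Answer: everything fruit young

Derivation:
Line 1: ['distance', 'wolf'] (min_width=13, slack=9)
Line 2: ['everything', 'fruit', 'young'] (min_width=22, slack=0)
Line 3: ['matrix', 'by', 'cloud', 'cherry'] (min_width=22, slack=0)
Line 4: ['why', 'lightbulb', 'line'] (min_width=18, slack=4)
Line 5: ['deep', 'algorithm', 'sea'] (min_width=18, slack=4)
Line 6: ['open', 'number', 'forest', 'top'] (min_width=22, slack=0)
Line 7: ['bear', 'make', 'and', 'that'] (min_width=18, slack=4)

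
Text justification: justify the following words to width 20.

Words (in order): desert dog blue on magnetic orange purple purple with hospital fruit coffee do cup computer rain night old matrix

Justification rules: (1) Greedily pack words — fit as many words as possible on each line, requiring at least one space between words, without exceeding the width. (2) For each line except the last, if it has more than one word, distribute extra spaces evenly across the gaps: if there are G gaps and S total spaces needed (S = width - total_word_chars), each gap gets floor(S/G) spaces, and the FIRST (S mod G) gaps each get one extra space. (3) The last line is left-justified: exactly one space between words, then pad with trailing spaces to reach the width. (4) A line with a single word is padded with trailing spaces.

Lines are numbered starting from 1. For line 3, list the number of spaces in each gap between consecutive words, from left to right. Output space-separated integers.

Line 1: ['desert', 'dog', 'blue', 'on'] (min_width=18, slack=2)
Line 2: ['magnetic', 'orange'] (min_width=15, slack=5)
Line 3: ['purple', 'purple', 'with'] (min_width=18, slack=2)
Line 4: ['hospital', 'fruit'] (min_width=14, slack=6)
Line 5: ['coffee', 'do', 'cup'] (min_width=13, slack=7)
Line 6: ['computer', 'rain', 'night'] (min_width=19, slack=1)
Line 7: ['old', 'matrix'] (min_width=10, slack=10)

Answer: 2 2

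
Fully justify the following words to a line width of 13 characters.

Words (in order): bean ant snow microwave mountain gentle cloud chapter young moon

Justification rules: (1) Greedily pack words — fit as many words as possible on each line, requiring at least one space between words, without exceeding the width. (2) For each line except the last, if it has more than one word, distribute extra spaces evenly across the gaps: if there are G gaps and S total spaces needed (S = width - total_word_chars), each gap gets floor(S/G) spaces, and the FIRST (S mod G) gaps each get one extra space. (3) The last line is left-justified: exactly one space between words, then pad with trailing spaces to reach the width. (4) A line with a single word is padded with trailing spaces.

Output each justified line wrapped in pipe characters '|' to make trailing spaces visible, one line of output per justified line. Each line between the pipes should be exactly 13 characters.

Line 1: ['bean', 'ant', 'snow'] (min_width=13, slack=0)
Line 2: ['microwave'] (min_width=9, slack=4)
Line 3: ['mountain'] (min_width=8, slack=5)
Line 4: ['gentle', 'cloud'] (min_width=12, slack=1)
Line 5: ['chapter', 'young'] (min_width=13, slack=0)
Line 6: ['moon'] (min_width=4, slack=9)

Answer: |bean ant snow|
|microwave    |
|mountain     |
|gentle  cloud|
|chapter young|
|moon         |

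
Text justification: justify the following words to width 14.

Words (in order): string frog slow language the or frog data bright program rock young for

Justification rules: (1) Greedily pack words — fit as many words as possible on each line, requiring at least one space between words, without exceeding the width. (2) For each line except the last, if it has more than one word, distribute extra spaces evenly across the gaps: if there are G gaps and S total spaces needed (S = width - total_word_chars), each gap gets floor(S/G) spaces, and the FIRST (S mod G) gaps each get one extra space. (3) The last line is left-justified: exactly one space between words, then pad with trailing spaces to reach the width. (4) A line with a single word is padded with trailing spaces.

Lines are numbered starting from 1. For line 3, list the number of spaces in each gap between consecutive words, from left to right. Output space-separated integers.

Line 1: ['string', 'frog'] (min_width=11, slack=3)
Line 2: ['slow', 'language'] (min_width=13, slack=1)
Line 3: ['the', 'or', 'frog'] (min_width=11, slack=3)
Line 4: ['data', 'bright'] (min_width=11, slack=3)
Line 5: ['program', 'rock'] (min_width=12, slack=2)
Line 6: ['young', 'for'] (min_width=9, slack=5)

Answer: 3 2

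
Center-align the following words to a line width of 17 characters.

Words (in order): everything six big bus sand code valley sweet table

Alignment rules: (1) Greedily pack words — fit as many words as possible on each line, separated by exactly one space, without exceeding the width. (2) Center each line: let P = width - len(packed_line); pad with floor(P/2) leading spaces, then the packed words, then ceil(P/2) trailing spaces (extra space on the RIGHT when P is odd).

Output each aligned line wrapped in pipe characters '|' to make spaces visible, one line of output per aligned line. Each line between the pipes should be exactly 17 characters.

Answer: | everything six  |
|big bus sand code|
|  valley sweet   |
|      table      |

Derivation:
Line 1: ['everything', 'six'] (min_width=14, slack=3)
Line 2: ['big', 'bus', 'sand', 'code'] (min_width=17, slack=0)
Line 3: ['valley', 'sweet'] (min_width=12, slack=5)
Line 4: ['table'] (min_width=5, slack=12)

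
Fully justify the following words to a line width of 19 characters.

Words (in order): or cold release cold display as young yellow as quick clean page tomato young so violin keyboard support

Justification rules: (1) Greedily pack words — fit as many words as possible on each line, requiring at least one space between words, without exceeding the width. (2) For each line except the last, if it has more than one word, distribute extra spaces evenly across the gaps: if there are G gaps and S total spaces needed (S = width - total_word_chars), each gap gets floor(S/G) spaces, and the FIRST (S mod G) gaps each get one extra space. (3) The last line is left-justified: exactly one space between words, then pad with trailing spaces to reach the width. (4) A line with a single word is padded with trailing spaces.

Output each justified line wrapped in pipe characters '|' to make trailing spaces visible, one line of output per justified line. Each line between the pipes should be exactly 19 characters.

Answer: |or   cold   release|
|cold   display   as|
|young   yellow   as|
|quick   clean  page|
|tomato   young   so|
|violin     keyboard|
|support            |

Derivation:
Line 1: ['or', 'cold', 'release'] (min_width=15, slack=4)
Line 2: ['cold', 'display', 'as'] (min_width=15, slack=4)
Line 3: ['young', 'yellow', 'as'] (min_width=15, slack=4)
Line 4: ['quick', 'clean', 'page'] (min_width=16, slack=3)
Line 5: ['tomato', 'young', 'so'] (min_width=15, slack=4)
Line 6: ['violin', 'keyboard'] (min_width=15, slack=4)
Line 7: ['support'] (min_width=7, slack=12)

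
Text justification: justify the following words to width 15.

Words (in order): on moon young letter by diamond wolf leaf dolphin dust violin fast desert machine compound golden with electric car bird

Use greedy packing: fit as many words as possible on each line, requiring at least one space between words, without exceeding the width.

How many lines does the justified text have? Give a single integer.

Line 1: ['on', 'moon', 'young'] (min_width=13, slack=2)
Line 2: ['letter', 'by'] (min_width=9, slack=6)
Line 3: ['diamond', 'wolf'] (min_width=12, slack=3)
Line 4: ['leaf', 'dolphin'] (min_width=12, slack=3)
Line 5: ['dust', 'violin'] (min_width=11, slack=4)
Line 6: ['fast', 'desert'] (min_width=11, slack=4)
Line 7: ['machine'] (min_width=7, slack=8)
Line 8: ['compound', 'golden'] (min_width=15, slack=0)
Line 9: ['with', 'electric'] (min_width=13, slack=2)
Line 10: ['car', 'bird'] (min_width=8, slack=7)
Total lines: 10

Answer: 10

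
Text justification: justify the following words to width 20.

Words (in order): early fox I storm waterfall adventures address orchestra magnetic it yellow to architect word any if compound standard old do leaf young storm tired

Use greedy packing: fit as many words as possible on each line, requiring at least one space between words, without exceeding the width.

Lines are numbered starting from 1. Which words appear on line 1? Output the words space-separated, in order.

Answer: early fox I storm

Derivation:
Line 1: ['early', 'fox', 'I', 'storm'] (min_width=17, slack=3)
Line 2: ['waterfall', 'adventures'] (min_width=20, slack=0)
Line 3: ['address', 'orchestra'] (min_width=17, slack=3)
Line 4: ['magnetic', 'it', 'yellow'] (min_width=18, slack=2)
Line 5: ['to', 'architect', 'word'] (min_width=17, slack=3)
Line 6: ['any', 'if', 'compound'] (min_width=15, slack=5)
Line 7: ['standard', 'old', 'do', 'leaf'] (min_width=20, slack=0)
Line 8: ['young', 'storm', 'tired'] (min_width=17, slack=3)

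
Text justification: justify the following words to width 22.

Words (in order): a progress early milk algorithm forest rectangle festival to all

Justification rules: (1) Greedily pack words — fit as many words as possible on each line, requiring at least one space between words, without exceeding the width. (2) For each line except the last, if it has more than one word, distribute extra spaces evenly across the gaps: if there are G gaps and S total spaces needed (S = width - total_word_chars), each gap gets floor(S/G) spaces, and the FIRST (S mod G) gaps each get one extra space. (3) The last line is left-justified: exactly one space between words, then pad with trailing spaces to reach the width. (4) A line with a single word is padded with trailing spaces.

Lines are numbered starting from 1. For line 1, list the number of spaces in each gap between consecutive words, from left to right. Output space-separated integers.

Line 1: ['a', 'progress', 'early', 'milk'] (min_width=21, slack=1)
Line 2: ['algorithm', 'forest'] (min_width=16, slack=6)
Line 3: ['rectangle', 'festival', 'to'] (min_width=21, slack=1)
Line 4: ['all'] (min_width=3, slack=19)

Answer: 2 1 1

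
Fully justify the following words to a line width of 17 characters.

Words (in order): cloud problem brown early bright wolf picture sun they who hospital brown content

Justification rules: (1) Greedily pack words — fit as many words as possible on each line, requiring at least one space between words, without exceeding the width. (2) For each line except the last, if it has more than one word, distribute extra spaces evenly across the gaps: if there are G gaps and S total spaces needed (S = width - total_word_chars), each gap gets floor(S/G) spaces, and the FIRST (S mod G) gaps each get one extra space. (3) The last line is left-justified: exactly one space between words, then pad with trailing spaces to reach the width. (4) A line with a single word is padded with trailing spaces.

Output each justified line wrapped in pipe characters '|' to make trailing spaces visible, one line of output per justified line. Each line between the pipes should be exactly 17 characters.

Answer: |cloud     problem|
|brown       early|
|bright       wolf|
|picture  sun they|
|who      hospital|
|brown content    |

Derivation:
Line 1: ['cloud', 'problem'] (min_width=13, slack=4)
Line 2: ['brown', 'early'] (min_width=11, slack=6)
Line 3: ['bright', 'wolf'] (min_width=11, slack=6)
Line 4: ['picture', 'sun', 'they'] (min_width=16, slack=1)
Line 5: ['who', 'hospital'] (min_width=12, slack=5)
Line 6: ['brown', 'content'] (min_width=13, slack=4)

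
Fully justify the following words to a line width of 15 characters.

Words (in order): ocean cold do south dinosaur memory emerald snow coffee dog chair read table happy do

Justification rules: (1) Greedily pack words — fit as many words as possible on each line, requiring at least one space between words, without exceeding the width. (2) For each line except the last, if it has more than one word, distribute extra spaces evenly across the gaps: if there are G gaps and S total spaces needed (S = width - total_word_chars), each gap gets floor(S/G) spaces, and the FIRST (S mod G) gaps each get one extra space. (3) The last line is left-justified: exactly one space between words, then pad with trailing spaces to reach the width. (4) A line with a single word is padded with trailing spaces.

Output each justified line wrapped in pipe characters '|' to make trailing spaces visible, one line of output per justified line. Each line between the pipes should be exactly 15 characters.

Line 1: ['ocean', 'cold', 'do'] (min_width=13, slack=2)
Line 2: ['south', 'dinosaur'] (min_width=14, slack=1)
Line 3: ['memory', 'emerald'] (min_width=14, slack=1)
Line 4: ['snow', 'coffee', 'dog'] (min_width=15, slack=0)
Line 5: ['chair', 'read'] (min_width=10, slack=5)
Line 6: ['table', 'happy', 'do'] (min_width=14, slack=1)

Answer: |ocean  cold  do|
|south  dinosaur|
|memory  emerald|
|snow coffee dog|
|chair      read|
|table happy do |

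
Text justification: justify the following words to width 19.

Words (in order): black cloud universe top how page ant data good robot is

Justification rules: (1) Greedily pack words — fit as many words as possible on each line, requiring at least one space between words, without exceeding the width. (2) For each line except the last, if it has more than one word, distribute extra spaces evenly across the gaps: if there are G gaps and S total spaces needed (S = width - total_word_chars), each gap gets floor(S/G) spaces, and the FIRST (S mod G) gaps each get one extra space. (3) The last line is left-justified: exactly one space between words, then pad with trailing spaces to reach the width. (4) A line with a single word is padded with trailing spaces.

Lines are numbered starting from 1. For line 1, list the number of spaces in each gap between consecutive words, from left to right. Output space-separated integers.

Line 1: ['black', 'cloud'] (min_width=11, slack=8)
Line 2: ['universe', 'top', 'how'] (min_width=16, slack=3)
Line 3: ['page', 'ant', 'data', 'good'] (min_width=18, slack=1)
Line 4: ['robot', 'is'] (min_width=8, slack=11)

Answer: 9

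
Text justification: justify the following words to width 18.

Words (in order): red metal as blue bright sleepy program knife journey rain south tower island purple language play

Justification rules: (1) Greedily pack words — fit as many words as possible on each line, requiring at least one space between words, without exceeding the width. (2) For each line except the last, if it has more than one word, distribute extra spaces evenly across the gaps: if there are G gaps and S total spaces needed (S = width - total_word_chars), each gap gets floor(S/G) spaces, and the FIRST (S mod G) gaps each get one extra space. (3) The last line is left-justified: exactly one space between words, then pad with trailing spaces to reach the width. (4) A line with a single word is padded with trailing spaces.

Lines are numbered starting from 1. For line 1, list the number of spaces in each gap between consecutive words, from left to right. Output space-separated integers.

Answer: 2 1 1

Derivation:
Line 1: ['red', 'metal', 'as', 'blue'] (min_width=17, slack=1)
Line 2: ['bright', 'sleepy'] (min_width=13, slack=5)
Line 3: ['program', 'knife'] (min_width=13, slack=5)
Line 4: ['journey', 'rain', 'south'] (min_width=18, slack=0)
Line 5: ['tower', 'island'] (min_width=12, slack=6)
Line 6: ['purple', 'language'] (min_width=15, slack=3)
Line 7: ['play'] (min_width=4, slack=14)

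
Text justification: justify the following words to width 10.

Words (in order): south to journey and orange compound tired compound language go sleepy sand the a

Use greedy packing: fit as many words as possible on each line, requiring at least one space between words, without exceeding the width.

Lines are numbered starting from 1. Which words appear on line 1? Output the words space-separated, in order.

Answer: south to

Derivation:
Line 1: ['south', 'to'] (min_width=8, slack=2)
Line 2: ['journey'] (min_width=7, slack=3)
Line 3: ['and', 'orange'] (min_width=10, slack=0)
Line 4: ['compound'] (min_width=8, slack=2)
Line 5: ['tired'] (min_width=5, slack=5)
Line 6: ['compound'] (min_width=8, slack=2)
Line 7: ['language'] (min_width=8, slack=2)
Line 8: ['go', 'sleepy'] (min_width=9, slack=1)
Line 9: ['sand', 'the', 'a'] (min_width=10, slack=0)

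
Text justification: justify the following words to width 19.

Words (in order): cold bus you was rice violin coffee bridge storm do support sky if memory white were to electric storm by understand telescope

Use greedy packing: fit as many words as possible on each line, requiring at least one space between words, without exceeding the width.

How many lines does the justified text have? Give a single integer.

Answer: 8

Derivation:
Line 1: ['cold', 'bus', 'you', 'was'] (min_width=16, slack=3)
Line 2: ['rice', 'violin', 'coffee'] (min_width=18, slack=1)
Line 3: ['bridge', 'storm', 'do'] (min_width=15, slack=4)
Line 4: ['support', 'sky', 'if'] (min_width=14, slack=5)
Line 5: ['memory', 'white', 'were'] (min_width=17, slack=2)
Line 6: ['to', 'electric', 'storm'] (min_width=17, slack=2)
Line 7: ['by', 'understand'] (min_width=13, slack=6)
Line 8: ['telescope'] (min_width=9, slack=10)
Total lines: 8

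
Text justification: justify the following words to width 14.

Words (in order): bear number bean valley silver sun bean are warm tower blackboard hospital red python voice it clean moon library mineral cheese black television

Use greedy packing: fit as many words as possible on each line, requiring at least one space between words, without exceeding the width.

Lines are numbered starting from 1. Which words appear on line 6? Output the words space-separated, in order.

Line 1: ['bear', 'number'] (min_width=11, slack=3)
Line 2: ['bean', 'valley'] (min_width=11, slack=3)
Line 3: ['silver', 'sun'] (min_width=10, slack=4)
Line 4: ['bean', 'are', 'warm'] (min_width=13, slack=1)
Line 5: ['tower'] (min_width=5, slack=9)
Line 6: ['blackboard'] (min_width=10, slack=4)
Line 7: ['hospital', 'red'] (min_width=12, slack=2)
Line 8: ['python', 'voice'] (min_width=12, slack=2)
Line 9: ['it', 'clean', 'moon'] (min_width=13, slack=1)
Line 10: ['library'] (min_width=7, slack=7)
Line 11: ['mineral', 'cheese'] (min_width=14, slack=0)
Line 12: ['black'] (min_width=5, slack=9)
Line 13: ['television'] (min_width=10, slack=4)

Answer: blackboard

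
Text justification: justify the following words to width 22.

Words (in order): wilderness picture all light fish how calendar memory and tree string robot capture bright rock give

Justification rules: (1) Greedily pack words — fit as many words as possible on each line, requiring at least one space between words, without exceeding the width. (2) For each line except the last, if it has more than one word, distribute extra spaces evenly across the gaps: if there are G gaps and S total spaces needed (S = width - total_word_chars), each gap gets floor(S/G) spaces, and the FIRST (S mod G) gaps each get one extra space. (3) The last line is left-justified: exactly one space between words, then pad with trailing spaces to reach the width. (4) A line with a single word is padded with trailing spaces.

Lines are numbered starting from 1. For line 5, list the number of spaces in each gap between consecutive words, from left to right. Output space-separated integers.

Line 1: ['wilderness', 'picture', 'all'] (min_width=22, slack=0)
Line 2: ['light', 'fish', 'how'] (min_width=14, slack=8)
Line 3: ['calendar', 'memory', 'and'] (min_width=19, slack=3)
Line 4: ['tree', 'string', 'robot'] (min_width=17, slack=5)
Line 5: ['capture', 'bright', 'rock'] (min_width=19, slack=3)
Line 6: ['give'] (min_width=4, slack=18)

Answer: 3 2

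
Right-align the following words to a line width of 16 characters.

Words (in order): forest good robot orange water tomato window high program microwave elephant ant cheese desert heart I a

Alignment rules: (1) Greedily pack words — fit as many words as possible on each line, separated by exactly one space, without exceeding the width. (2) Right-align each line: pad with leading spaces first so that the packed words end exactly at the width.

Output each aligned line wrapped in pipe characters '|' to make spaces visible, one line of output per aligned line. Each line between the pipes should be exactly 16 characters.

Answer: |     forest good|
|    robot orange|
|    water tomato|
|     window high|
|         program|
|       microwave|
|    elephant ant|
|   cheese desert|
|       heart I a|

Derivation:
Line 1: ['forest', 'good'] (min_width=11, slack=5)
Line 2: ['robot', 'orange'] (min_width=12, slack=4)
Line 3: ['water', 'tomato'] (min_width=12, slack=4)
Line 4: ['window', 'high'] (min_width=11, slack=5)
Line 5: ['program'] (min_width=7, slack=9)
Line 6: ['microwave'] (min_width=9, slack=7)
Line 7: ['elephant', 'ant'] (min_width=12, slack=4)
Line 8: ['cheese', 'desert'] (min_width=13, slack=3)
Line 9: ['heart', 'I', 'a'] (min_width=9, slack=7)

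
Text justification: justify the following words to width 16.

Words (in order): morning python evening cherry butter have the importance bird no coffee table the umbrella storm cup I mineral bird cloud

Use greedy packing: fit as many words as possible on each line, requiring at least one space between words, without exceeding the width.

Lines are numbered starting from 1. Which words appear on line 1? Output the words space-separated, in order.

Answer: morning python

Derivation:
Line 1: ['morning', 'python'] (min_width=14, slack=2)
Line 2: ['evening', 'cherry'] (min_width=14, slack=2)
Line 3: ['butter', 'have', 'the'] (min_width=15, slack=1)
Line 4: ['importance', 'bird'] (min_width=15, slack=1)
Line 5: ['no', 'coffee', 'table'] (min_width=15, slack=1)
Line 6: ['the', 'umbrella'] (min_width=12, slack=4)
Line 7: ['storm', 'cup', 'I'] (min_width=11, slack=5)
Line 8: ['mineral', 'bird'] (min_width=12, slack=4)
Line 9: ['cloud'] (min_width=5, slack=11)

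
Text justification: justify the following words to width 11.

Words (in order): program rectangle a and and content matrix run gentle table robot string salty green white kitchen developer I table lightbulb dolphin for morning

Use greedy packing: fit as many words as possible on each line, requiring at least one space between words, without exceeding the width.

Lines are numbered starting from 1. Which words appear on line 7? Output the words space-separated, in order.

Answer: table robot

Derivation:
Line 1: ['program'] (min_width=7, slack=4)
Line 2: ['rectangle', 'a'] (min_width=11, slack=0)
Line 3: ['and', 'and'] (min_width=7, slack=4)
Line 4: ['content'] (min_width=7, slack=4)
Line 5: ['matrix', 'run'] (min_width=10, slack=1)
Line 6: ['gentle'] (min_width=6, slack=5)
Line 7: ['table', 'robot'] (min_width=11, slack=0)
Line 8: ['string'] (min_width=6, slack=5)
Line 9: ['salty', 'green'] (min_width=11, slack=0)
Line 10: ['white'] (min_width=5, slack=6)
Line 11: ['kitchen'] (min_width=7, slack=4)
Line 12: ['developer', 'I'] (min_width=11, slack=0)
Line 13: ['table'] (min_width=5, slack=6)
Line 14: ['lightbulb'] (min_width=9, slack=2)
Line 15: ['dolphin', 'for'] (min_width=11, slack=0)
Line 16: ['morning'] (min_width=7, slack=4)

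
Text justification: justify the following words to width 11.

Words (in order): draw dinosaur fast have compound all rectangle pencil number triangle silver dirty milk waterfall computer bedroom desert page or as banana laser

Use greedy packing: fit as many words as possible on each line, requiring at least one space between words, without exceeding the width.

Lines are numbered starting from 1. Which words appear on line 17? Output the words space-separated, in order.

Line 1: ['draw'] (min_width=4, slack=7)
Line 2: ['dinosaur'] (min_width=8, slack=3)
Line 3: ['fast', 'have'] (min_width=9, slack=2)
Line 4: ['compound'] (min_width=8, slack=3)
Line 5: ['all'] (min_width=3, slack=8)
Line 6: ['rectangle'] (min_width=9, slack=2)
Line 7: ['pencil'] (min_width=6, slack=5)
Line 8: ['number'] (min_width=6, slack=5)
Line 9: ['triangle'] (min_width=8, slack=3)
Line 10: ['silver'] (min_width=6, slack=5)
Line 11: ['dirty', 'milk'] (min_width=10, slack=1)
Line 12: ['waterfall'] (min_width=9, slack=2)
Line 13: ['computer'] (min_width=8, slack=3)
Line 14: ['bedroom'] (min_width=7, slack=4)
Line 15: ['desert', 'page'] (min_width=11, slack=0)
Line 16: ['or', 'as'] (min_width=5, slack=6)
Line 17: ['banana'] (min_width=6, slack=5)
Line 18: ['laser'] (min_width=5, slack=6)

Answer: banana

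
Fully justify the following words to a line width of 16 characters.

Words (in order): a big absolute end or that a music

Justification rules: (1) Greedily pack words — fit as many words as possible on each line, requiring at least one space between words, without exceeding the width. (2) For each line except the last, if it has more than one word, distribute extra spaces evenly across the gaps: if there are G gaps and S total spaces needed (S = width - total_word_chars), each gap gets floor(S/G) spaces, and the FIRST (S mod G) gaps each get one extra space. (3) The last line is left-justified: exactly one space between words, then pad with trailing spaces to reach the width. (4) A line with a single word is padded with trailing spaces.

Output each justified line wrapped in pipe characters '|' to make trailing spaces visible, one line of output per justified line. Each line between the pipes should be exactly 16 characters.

Line 1: ['a', 'big', 'absolute'] (min_width=14, slack=2)
Line 2: ['end', 'or', 'that', 'a'] (min_width=13, slack=3)
Line 3: ['music'] (min_width=5, slack=11)

Answer: |a  big  absolute|
|end  or  that  a|
|music           |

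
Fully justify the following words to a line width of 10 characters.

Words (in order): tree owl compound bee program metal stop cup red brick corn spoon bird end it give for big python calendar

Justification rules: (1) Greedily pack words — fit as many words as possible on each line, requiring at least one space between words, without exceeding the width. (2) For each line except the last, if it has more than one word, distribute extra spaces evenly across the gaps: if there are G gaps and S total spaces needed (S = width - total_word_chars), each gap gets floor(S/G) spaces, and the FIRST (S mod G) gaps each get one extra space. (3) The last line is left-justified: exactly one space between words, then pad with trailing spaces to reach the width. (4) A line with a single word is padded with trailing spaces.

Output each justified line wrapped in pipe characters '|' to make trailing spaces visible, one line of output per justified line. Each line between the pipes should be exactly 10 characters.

Line 1: ['tree', 'owl'] (min_width=8, slack=2)
Line 2: ['compound'] (min_width=8, slack=2)
Line 3: ['bee'] (min_width=3, slack=7)
Line 4: ['program'] (min_width=7, slack=3)
Line 5: ['metal', 'stop'] (min_width=10, slack=0)
Line 6: ['cup', 'red'] (min_width=7, slack=3)
Line 7: ['brick', 'corn'] (min_width=10, slack=0)
Line 8: ['spoon', 'bird'] (min_width=10, slack=0)
Line 9: ['end', 'it'] (min_width=6, slack=4)
Line 10: ['give', 'for'] (min_width=8, slack=2)
Line 11: ['big', 'python'] (min_width=10, slack=0)
Line 12: ['calendar'] (min_width=8, slack=2)

Answer: |tree   owl|
|compound  |
|bee       |
|program   |
|metal stop|
|cup    red|
|brick corn|
|spoon bird|
|end     it|
|give   for|
|big python|
|calendar  |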